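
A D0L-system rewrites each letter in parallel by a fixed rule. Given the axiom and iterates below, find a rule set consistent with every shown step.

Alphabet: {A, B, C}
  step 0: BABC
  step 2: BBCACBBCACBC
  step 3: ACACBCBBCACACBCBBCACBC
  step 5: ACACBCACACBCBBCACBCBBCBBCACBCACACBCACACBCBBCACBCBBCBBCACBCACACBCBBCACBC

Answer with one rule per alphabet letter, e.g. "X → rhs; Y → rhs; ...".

A->B, B->AC, C->BC

  step 2 ⇒ step 3: BBCACBBCACBC ⇒ AC·AC·BC·B·BC·AC·AC·BC·B·BC·AC·BC
    A ↦ B
    B ↦ AC
    C ↦ BC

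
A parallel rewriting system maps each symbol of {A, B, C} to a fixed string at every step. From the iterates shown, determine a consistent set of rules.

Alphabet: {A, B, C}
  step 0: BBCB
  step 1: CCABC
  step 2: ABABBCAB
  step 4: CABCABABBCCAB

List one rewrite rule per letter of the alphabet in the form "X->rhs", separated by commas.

  step 1 ⇒ step 2: CCABC ⇒ AB·AB·B·C·AB
    A ↦ B
    B ↦ C
    C ↦ AB

A->B, B->C, C->AB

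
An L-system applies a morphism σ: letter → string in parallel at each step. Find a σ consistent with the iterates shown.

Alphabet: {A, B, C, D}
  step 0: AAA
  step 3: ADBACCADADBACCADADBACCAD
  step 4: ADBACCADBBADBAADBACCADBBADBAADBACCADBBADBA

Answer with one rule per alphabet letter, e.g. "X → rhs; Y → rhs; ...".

  step 3 ⇒ step 4: ADBACCADADBACCADADBACCAD ⇒ AD·BA·CC·AD·B·B·AD·BA·AD·BA·CC·AD·B·B·AD·BA·AD·BA·CC·AD·B·B·AD·BA
    A ↦ AD
    B ↦ CC
    C ↦ B
    D ↦ BA

A->AD, B->CC, C->B, D->BA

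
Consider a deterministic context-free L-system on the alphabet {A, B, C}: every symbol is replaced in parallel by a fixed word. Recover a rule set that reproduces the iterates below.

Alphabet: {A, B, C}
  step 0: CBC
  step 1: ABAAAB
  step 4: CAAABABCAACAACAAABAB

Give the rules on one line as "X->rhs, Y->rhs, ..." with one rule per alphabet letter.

A->C, B->AA, C->AB

  step 0 ⇒ step 1: CBC ⇒ AB·AA·AB
    B ↦ AA
    C ↦ AB
    A ↦ C  (constrained at step 1)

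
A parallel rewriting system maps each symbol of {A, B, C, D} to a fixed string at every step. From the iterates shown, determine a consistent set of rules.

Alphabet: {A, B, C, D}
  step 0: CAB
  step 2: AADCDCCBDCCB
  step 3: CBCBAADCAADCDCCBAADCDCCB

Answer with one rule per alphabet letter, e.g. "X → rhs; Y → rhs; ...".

A->CB, B->CB, C->DC, D->AA

  step 2 ⇒ step 3: AADCDCCBDCCB ⇒ CB·CB·AA·DC·AA·DC·DC·CB·AA·DC·DC·CB
    A ↦ CB
    B ↦ CB
    C ↦ DC
    D ↦ AA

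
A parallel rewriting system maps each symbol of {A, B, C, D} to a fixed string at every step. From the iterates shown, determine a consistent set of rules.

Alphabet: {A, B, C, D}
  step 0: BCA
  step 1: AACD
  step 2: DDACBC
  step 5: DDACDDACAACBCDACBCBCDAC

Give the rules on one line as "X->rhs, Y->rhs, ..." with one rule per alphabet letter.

A->D, B->A, C->AC, D->BC

  step 1 ⇒ step 2: AACD ⇒ D·D·AC·BC
    A ↦ D
    C ↦ AC
    D ↦ BC
  step 0 ⇒ step 1: BCA ⇒ A·AC·D
    B ↦ A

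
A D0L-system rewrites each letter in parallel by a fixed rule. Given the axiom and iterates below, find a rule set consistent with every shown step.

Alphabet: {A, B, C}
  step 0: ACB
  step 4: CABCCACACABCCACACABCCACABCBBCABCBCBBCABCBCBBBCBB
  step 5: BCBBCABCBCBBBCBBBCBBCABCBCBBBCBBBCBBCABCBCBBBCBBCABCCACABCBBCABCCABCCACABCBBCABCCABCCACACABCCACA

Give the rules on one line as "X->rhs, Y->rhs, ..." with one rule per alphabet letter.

A->BB, B->CA, C->BC

  step 4 ⇒ step 5: CABCCACACABCCACACABCCACABCBBCABCBCBBCABCBCBBBCBB ⇒ BC·BB·CA·BC·BC·BB·BC·BB·BC·BB·CA·BC·BC·BB·BC·BB·BC·BB·CA·BC·BC·BB·BC·BB·CA·BC·CA·CA·BC·BB·CA·BC·CA·BC·CA·CA·BC·BB·CA·BC·CA·BC·CA·CA·CA·BC·CA·CA
    A ↦ BB
    B ↦ CA
    C ↦ BC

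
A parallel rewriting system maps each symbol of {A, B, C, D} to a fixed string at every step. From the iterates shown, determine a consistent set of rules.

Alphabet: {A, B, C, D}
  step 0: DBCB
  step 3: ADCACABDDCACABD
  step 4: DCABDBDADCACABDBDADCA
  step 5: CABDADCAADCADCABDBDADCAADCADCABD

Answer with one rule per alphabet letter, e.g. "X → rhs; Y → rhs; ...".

A->D, B->AD, C->B, D->CA

  step 4 ⇒ step 5: DCABDBDADCACABDBDADCA ⇒ CA·B·D·AD·CA·AD·CA·D·CA·B·D·B·D·AD·CA·AD·CA·D·CA·B·D
    A ↦ D
    B ↦ AD
    C ↦ B
    D ↦ CA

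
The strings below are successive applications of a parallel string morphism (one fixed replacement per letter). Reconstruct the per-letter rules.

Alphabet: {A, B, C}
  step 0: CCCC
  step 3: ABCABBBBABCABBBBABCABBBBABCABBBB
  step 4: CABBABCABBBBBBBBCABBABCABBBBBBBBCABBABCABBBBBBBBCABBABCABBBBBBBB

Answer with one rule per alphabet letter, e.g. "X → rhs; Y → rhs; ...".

  step 3 ⇒ step 4: ABCABBBBABCABBBBABCABBBBABCABBBB ⇒ CA·BB·AB·CA·BB·BB·BB·BB·CA·BB·AB·CA·BB·BB·BB·BB·CA·BB·AB·CA·BB·BB·BB·BB·CA·BB·AB·CA·BB·BB·BB·BB
    A ↦ CA
    B ↦ BB
    C ↦ AB

A->CA, B->BB, C->AB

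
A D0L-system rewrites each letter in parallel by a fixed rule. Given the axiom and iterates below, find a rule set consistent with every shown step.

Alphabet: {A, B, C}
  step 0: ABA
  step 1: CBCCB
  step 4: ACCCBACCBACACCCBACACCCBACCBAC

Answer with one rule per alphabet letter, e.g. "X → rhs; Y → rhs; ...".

  step 0 ⇒ step 1: ABA ⇒ CB·C·CB
    A ↦ CB
    B ↦ C
    C ↦ AC  (constrained at step 1)

A->CB, B->C, C->AC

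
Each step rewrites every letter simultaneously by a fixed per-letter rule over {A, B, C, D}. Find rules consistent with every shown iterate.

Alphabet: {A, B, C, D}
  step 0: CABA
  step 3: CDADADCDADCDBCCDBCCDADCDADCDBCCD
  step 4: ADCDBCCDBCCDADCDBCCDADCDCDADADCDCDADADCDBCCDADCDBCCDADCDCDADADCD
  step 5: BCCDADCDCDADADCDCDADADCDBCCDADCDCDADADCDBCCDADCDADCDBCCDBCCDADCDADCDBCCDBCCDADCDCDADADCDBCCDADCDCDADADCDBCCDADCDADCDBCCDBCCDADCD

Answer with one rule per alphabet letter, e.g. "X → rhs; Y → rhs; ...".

  step 4 ⇒ step 5: ADCDBCCDBCCDADCDBCCDADCDCDADADCDCDADADCDBCCDADCDBCCDADCDCDADADCD ⇒ BC·CD·AD·CD·CD·AD·AD·CD·CD·AD·AD·CD·BC·CD·AD·CD·CD·AD·AD·CD·BC·CD·AD·CD·AD·CD·BC·CD·BC·CD·AD·CD·AD·CD·BC·CD·BC·CD·AD·CD·CD·AD·AD·CD·BC·CD·AD·CD·CD·AD·AD·CD·BC·CD·AD·CD·AD·CD·BC·CD·BC·CD·AD·CD
    A ↦ BC
    B ↦ CD
    C ↦ AD
    D ↦ CD

A->BC, B->CD, C->AD, D->CD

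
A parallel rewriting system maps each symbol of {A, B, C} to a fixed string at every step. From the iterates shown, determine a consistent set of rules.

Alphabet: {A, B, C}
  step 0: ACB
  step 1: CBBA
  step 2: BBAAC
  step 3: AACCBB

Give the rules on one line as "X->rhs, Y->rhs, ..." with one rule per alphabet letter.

  step 2 ⇒ step 3: BBAAC ⇒ A·A·C·C·BB
    A ↦ C
    B ↦ A
    C ↦ BB

A->C, B->A, C->BB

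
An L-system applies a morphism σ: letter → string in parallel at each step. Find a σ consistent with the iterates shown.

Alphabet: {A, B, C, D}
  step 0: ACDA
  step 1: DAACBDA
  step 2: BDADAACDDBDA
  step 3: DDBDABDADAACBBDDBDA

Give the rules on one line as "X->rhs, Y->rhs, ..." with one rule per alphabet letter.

A->DA, B->DD, C->AC, D->B

  step 2 ⇒ step 3: BDADAACDDBDA ⇒ DD·B·DA·B·DA·DA·AC·B·B·DD·B·DA
    A ↦ DA
    B ↦ DD
    C ↦ AC
    D ↦ B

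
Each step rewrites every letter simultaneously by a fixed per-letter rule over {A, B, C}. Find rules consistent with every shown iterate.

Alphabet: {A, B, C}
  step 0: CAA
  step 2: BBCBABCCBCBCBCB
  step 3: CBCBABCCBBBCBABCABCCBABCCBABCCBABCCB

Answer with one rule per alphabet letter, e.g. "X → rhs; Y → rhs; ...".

A->BB, B->CB, C->ABC

  step 2 ⇒ step 3: BBCBABCCBCBCBCB ⇒ CB·CB·ABC·CB·BB·CB·ABC·ABC·CB·ABC·CB·ABC·CB·ABC·CB
    A ↦ BB
    B ↦ CB
    C ↦ ABC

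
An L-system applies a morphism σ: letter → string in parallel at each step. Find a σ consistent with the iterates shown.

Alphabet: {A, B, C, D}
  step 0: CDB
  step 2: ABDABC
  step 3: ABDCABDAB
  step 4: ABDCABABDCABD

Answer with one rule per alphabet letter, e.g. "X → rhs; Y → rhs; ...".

  step 3 ⇒ step 4: ABDCABDAB ⇒ AB·D·C·AB·AB·D·C·AB·D
    A ↦ AB
    B ↦ D
    C ↦ AB
    D ↦ C

A->AB, B->D, C->AB, D->C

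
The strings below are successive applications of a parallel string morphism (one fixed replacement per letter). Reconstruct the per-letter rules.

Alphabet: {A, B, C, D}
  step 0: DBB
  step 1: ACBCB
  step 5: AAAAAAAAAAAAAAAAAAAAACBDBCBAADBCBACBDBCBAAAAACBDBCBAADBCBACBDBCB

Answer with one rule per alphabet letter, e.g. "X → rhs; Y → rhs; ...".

  step 0 ⇒ step 1: DBB ⇒ A·CB·CB
    B ↦ CB
    D ↦ A
    A ↦ AA  (constrained at step 1)
    C ↦ DB  (constrained at step 1)

A->AA, B->CB, C->DB, D->A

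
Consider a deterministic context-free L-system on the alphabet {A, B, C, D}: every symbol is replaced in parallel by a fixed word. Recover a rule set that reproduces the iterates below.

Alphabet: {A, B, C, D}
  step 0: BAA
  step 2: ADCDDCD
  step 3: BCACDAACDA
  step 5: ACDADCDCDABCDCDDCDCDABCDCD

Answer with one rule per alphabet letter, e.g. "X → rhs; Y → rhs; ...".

  step 2 ⇒ step 3: ADCDDCD ⇒ BC·A·CD·A·A·CD·A
    A ↦ BC
    C ↦ CD
    D ↦ A
    B ↦ D  (constrained at step 0)

A->BC, B->D, C->CD, D->A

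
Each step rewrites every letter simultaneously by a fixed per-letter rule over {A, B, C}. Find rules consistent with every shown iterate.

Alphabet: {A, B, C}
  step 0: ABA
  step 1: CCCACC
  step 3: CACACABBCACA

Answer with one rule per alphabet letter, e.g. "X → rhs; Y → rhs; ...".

A->CC, B->CA, C->B

  step 0 ⇒ step 1: ABA ⇒ CC·CA·CC
    A ↦ CC
    B ↦ CA
    C ↦ B  (constrained at step 1)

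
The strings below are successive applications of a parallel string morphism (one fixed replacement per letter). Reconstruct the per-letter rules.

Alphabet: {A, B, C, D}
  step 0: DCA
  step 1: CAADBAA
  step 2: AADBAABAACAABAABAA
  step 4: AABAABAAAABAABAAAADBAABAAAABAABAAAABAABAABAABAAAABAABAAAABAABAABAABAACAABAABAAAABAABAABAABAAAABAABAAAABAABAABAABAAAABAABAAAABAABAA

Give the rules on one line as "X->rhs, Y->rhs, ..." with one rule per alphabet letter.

  step 1 ⇒ step 2: CAADBAA ⇒ AAD·BAA·BAA·C·AA·BAA·BAA
    A ↦ BAA
    B ↦ AA
    C ↦ AAD
    D ↦ C

A->BAA, B->AA, C->AAD, D->C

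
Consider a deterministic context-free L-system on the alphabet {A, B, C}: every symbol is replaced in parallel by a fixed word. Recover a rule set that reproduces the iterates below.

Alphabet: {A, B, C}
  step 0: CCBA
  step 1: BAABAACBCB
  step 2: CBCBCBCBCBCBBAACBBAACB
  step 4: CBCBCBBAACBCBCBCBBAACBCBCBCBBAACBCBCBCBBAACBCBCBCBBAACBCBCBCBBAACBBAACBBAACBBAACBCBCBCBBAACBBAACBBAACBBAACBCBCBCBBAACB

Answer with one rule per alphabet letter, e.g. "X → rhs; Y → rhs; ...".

A->CB, B->CB, C->BAA

  step 1 ⇒ step 2: BAABAACBCB ⇒ CB·CB·CB·CB·CB·CB·BAA·CB·BAA·CB
    A ↦ CB
    B ↦ CB
    C ↦ BAA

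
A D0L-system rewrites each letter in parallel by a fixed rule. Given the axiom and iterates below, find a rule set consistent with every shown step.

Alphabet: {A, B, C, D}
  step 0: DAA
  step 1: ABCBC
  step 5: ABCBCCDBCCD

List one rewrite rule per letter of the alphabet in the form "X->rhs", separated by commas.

A->BC, B->C, C->D, D->A

  step 0 ⇒ step 1: DAA ⇒ A·BC·BC
    A ↦ BC
    D ↦ A
    B ↦ C  (constrained at step 1)
    C ↦ D  (constrained at step 1)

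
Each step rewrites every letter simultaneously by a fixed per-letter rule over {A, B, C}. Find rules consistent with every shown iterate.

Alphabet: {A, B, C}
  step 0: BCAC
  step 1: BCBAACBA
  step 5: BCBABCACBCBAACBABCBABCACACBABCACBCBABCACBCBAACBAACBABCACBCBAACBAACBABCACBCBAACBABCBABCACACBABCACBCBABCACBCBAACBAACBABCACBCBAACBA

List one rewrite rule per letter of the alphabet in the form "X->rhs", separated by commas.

A->AC, B->BC, C->BA

  step 0 ⇒ step 1: BCAC ⇒ BC·BA·AC·BA
    A ↦ AC
    B ↦ BC
    C ↦ BA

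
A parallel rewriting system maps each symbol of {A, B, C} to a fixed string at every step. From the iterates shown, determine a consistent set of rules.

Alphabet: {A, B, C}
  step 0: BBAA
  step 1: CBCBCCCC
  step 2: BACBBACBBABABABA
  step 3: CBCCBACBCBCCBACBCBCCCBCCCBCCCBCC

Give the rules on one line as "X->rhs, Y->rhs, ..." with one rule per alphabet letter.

A->CC, B->CB, C->BA

  step 2 ⇒ step 3: BACBBACBBABABABA ⇒ CB·CC·BA·CB·CB·CC·BA·CB·CB·CC·CB·CC·CB·CC·CB·CC
    A ↦ CC
    B ↦ CB
    C ↦ BA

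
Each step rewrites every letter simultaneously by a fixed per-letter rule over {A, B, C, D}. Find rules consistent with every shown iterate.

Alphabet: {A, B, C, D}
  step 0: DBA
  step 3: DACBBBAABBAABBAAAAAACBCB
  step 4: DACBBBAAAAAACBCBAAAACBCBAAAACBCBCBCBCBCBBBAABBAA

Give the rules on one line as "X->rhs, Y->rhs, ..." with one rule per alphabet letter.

  step 3 ⇒ step 4: DACBBBAABBAABBAAAAAACBCB ⇒ DA·CB·BB·AA·AA·AA·CB·CB·AA·AA·CB·CB·AA·AA·CB·CB·CB·CB·CB·CB·BB·AA·BB·AA
    A ↦ CB
    B ↦ AA
    C ↦ BB
    D ↦ DA

A->CB, B->AA, C->BB, D->DA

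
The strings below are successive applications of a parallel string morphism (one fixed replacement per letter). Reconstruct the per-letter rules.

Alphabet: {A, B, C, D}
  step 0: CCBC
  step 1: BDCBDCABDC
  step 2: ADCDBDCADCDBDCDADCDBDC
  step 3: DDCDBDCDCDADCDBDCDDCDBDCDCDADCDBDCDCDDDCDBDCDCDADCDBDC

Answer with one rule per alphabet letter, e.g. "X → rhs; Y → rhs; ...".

  step 2 ⇒ step 3: ADCDBDCADCDBDCDADCDBDC ⇒ D·DCD·BDC·DCD·A·DCD·BDC·D·DCD·BDC·DCD·A·DCD·BDC·DCD·D·DCD·BDC·DCD·A·DCD·BDC
    A ↦ D
    B ↦ A
    C ↦ BDC
    D ↦ DCD

A->D, B->A, C->BDC, D->DCD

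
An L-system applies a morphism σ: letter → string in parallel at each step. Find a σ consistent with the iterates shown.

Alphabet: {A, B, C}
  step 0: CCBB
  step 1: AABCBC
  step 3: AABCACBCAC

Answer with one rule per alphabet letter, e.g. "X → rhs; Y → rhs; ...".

A->C, B->BC, C->A

  step 0 ⇒ step 1: CCBB ⇒ A·A·BC·BC
    B ↦ BC
    C ↦ A
    A ↦ C  (constrained at step 1)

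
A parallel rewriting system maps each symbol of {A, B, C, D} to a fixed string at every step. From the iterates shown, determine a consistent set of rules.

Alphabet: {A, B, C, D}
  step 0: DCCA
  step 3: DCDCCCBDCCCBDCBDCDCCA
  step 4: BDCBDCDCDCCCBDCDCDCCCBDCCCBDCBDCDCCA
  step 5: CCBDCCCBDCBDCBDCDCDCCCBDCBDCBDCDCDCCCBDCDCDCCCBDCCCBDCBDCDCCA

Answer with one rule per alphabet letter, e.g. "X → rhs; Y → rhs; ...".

  step 4 ⇒ step 5: BDCBDCDCDCCCBDCDCDCCCBDCCCBDCBDCDCCA ⇒ CC·B·DC·CC·B·DC·B·DC·B·DC·DC·DC·CC·B·DC·B·DC·B·DC·DC·DC·CC·B·DC·DC·DC·CC·B·DC·CC·B·DC·B·DC·DC·CA
    A ↦ CA
    B ↦ CC
    C ↦ DC
    D ↦ B

A->CA, B->CC, C->DC, D->B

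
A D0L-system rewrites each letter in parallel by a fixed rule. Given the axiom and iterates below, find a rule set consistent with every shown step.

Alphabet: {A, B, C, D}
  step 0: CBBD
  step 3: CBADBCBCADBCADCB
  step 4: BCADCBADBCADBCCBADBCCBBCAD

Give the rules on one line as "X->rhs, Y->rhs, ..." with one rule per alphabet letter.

A->C, B->AD, C->BC, D->B

  step 3 ⇒ step 4: CBADBCBCADBCADCB ⇒ BC·AD·C·B·AD·BC·AD·BC·C·B·AD·BC·C·B·BC·AD
    A ↦ C
    B ↦ AD
    C ↦ BC
    D ↦ B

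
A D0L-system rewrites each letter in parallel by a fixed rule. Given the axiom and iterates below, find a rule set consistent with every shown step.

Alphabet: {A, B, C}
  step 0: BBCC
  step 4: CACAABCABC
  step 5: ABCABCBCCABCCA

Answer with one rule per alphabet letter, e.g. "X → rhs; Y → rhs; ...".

  step 4 ⇒ step 5: CACAABCABC ⇒ A·BC·A·BC·BC·C·A·BC·C·A
    A ↦ BC
    B ↦ C
    C ↦ A

A->BC, B->C, C->A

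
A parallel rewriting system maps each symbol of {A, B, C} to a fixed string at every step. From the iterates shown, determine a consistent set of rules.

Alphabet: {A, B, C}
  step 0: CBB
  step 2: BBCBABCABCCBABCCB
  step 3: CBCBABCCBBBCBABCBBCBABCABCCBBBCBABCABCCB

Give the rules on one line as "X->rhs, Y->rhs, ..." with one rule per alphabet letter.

A->BB, B->CB, C->ABC

  step 2 ⇒ step 3: BBCBABCABCCBABCCB ⇒ CB·CB·ABC·CB·BB·CB·ABC·BB·CB·ABC·ABC·CB·BB·CB·ABC·ABC·CB
    A ↦ BB
    B ↦ CB
    C ↦ ABC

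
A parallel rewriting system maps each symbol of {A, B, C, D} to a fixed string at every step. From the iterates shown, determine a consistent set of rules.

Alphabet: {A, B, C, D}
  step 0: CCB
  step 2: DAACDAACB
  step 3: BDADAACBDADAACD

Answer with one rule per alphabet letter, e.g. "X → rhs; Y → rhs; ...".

A->DA, B->D, C->AC, D->B

  step 2 ⇒ step 3: DAACDAACB ⇒ B·DA·DA·AC·B·DA·DA·AC·D
    A ↦ DA
    B ↦ D
    C ↦ AC
    D ↦ B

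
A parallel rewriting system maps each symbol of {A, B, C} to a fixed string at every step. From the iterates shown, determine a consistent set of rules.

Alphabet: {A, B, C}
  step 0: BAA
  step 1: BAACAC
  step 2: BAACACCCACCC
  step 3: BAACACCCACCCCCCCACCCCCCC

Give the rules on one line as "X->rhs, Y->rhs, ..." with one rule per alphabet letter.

  step 2 ⇒ step 3: BAACACCCACCC ⇒ BA·AC·AC·CC·AC·CC·CC·CC·AC·CC·CC·CC
    A ↦ AC
    B ↦ BA
    C ↦ CC

A->AC, B->BA, C->CC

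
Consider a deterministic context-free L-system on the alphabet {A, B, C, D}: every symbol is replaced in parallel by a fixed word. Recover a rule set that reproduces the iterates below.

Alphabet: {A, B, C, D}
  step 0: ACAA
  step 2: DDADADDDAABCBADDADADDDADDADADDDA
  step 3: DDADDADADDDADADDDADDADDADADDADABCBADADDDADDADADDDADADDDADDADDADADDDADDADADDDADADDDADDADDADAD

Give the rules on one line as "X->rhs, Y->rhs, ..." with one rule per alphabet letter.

  step 2 ⇒ step 3: DDADADDDAABCBADDADADDDADDADADDDA ⇒ DDA·DDA·DAD·DDA·DAD·DDA·DDA·DDA·DAD·DAD·A·BCB·A·DAD·DDA·DDA·DAD·DDA·DAD·DDA·DDA·DDA·DAD·DDA·DDA·DAD·DDA·DAD·DDA·DDA·DDA·DAD
    A ↦ DAD
    B ↦ A
    C ↦ BCB
    D ↦ DDA

A->DAD, B->A, C->BCB, D->DDA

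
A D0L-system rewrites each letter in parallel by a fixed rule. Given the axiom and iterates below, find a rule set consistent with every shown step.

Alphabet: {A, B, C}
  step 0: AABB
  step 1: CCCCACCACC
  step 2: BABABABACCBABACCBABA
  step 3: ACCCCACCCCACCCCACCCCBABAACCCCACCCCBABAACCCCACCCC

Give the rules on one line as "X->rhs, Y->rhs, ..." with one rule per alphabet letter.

  step 2 ⇒ step 3: BABABABACCBABACCBABA ⇒ ACC·CC·ACC·CC·ACC·CC·ACC·CC·BA·BA·ACC·CC·ACC·CC·BA·BA·ACC·CC·ACC·CC
    A ↦ CC
    B ↦ ACC
    C ↦ BA

A->CC, B->ACC, C->BA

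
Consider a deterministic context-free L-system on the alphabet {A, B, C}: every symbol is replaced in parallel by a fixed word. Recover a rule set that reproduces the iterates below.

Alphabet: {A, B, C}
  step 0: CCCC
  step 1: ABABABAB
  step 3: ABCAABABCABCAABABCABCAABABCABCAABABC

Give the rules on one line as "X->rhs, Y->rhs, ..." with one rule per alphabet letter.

A->ABC, B->A, C->AB

  step 0 ⇒ step 1: CCCC ⇒ AB·AB·AB·AB
    C ↦ AB
    A ↦ ABC  (constrained at step 1)
    B ↦ A  (constrained at step 1)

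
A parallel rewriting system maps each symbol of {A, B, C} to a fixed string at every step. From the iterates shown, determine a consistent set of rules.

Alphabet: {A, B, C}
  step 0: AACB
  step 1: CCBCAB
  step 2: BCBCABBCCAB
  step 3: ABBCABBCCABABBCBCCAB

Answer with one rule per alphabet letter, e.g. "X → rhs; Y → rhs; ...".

  step 2 ⇒ step 3: BCBCABBCCAB ⇒ AB·BC·AB·BC·C·AB·AB·BC·BC·C·AB
    A ↦ C
    B ↦ AB
    C ↦ BC

A->C, B->AB, C->BC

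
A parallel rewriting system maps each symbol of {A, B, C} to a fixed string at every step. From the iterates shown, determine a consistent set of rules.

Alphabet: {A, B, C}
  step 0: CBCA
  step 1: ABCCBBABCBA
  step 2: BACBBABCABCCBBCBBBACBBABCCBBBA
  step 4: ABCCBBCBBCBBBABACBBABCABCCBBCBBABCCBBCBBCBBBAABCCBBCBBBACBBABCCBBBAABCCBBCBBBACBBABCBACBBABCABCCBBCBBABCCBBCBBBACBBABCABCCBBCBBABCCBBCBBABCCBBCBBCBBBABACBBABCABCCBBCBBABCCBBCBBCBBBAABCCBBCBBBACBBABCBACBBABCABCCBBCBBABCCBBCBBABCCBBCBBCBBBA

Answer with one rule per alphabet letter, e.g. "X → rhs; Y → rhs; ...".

A->BA, B->CBB, C->ABC

  step 1 ⇒ step 2: ABCCBBABCBA ⇒ BA·CBB·ABC·ABC·CBB·CBB·BA·CBB·ABC·CBB·BA
    A ↦ BA
    B ↦ CBB
    C ↦ ABC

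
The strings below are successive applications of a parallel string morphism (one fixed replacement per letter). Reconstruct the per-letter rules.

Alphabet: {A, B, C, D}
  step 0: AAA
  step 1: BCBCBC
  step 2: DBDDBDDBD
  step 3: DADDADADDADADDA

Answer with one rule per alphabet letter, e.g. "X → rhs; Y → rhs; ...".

A->BC, B->D, C->BD, D->DA

  step 2 ⇒ step 3: DBDDBDDBD ⇒ DA·D·DA·DA·D·DA·DA·D·DA
    B ↦ D
    D ↦ DA
  step 0 ⇒ step 1: AAA ⇒ BC·BC·BC
    A ↦ BC
  step 1 ⇒ step 2: BCBCBC ⇒ D·BD·D·BD·D·BD
    C ↦ BD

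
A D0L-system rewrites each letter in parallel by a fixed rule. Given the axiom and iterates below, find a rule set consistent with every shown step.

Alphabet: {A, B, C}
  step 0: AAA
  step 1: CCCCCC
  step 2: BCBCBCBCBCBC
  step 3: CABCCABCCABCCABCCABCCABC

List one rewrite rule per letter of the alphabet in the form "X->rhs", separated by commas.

  step 2 ⇒ step 3: BCBCBCBCBCBC ⇒ CA·BC·CA·BC·CA·BC·CA·BC·CA·BC·CA·BC
    B ↦ CA
    C ↦ BC
  step 0 ⇒ step 1: AAA ⇒ CC·CC·CC
    A ↦ CC

A->CC, B->CA, C->BC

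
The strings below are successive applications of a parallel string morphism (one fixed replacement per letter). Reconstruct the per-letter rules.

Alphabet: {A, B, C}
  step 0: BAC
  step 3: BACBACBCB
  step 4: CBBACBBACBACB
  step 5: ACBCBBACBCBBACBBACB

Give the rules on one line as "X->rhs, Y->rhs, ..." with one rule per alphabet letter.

  step 4 ⇒ step 5: CBBACBBACBACB ⇒ A·CB·CB·B·A·CB·CB·B·A·CB·B·A·CB
    A ↦ B
    B ↦ CB
    C ↦ A

A->B, B->CB, C->A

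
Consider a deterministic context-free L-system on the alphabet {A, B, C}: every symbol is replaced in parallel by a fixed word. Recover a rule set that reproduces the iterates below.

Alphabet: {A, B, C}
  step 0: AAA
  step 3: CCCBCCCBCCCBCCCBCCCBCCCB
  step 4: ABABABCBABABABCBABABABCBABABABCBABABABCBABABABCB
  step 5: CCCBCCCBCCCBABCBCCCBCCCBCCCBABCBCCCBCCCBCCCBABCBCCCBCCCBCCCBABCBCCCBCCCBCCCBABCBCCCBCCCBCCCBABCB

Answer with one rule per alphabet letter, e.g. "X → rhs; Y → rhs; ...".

  step 4 ⇒ step 5: ABABABCBABABABCBABABABCBABABABCBABABABCBABABABCB ⇒ CC·CB·CC·CB·CC·CB·AB·CB·CC·CB·CC·CB·CC·CB·AB·CB·CC·CB·CC·CB·CC·CB·AB·CB·CC·CB·CC·CB·CC·CB·AB·CB·CC·CB·CC·CB·CC·CB·AB·CB·CC·CB·CC·CB·CC·CB·AB·CB
    A ↦ CC
    B ↦ CB
    C ↦ AB

A->CC, B->CB, C->AB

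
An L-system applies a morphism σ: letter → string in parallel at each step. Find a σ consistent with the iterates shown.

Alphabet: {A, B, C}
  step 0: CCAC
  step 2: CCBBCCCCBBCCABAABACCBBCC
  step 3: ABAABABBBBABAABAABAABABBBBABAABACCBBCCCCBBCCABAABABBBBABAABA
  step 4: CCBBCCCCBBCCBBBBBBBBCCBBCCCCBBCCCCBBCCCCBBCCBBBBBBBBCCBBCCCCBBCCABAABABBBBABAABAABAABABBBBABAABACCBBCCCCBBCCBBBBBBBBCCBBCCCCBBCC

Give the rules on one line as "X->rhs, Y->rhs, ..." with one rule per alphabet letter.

A->CC, B->BB, C->ABA

  step 3 ⇒ step 4: ABAABABBBBABAABAABAABABBBBABAABACCBBCCCCBBCCABAABABBBBABAABA ⇒ CC·BB·CC·CC·BB·CC·BB·BB·BB·BB·CC·BB·CC·CC·BB·CC·CC·BB·CC·CC·BB·CC·BB·BB·BB·BB·CC·BB·CC·CC·BB·CC·ABA·ABA·BB·BB·ABA·ABA·ABA·ABA·BB·BB·ABA·ABA·CC·BB·CC·CC·BB·CC·BB·BB·BB·BB·CC·BB·CC·CC·BB·CC
    A ↦ CC
    B ↦ BB
    C ↦ ABA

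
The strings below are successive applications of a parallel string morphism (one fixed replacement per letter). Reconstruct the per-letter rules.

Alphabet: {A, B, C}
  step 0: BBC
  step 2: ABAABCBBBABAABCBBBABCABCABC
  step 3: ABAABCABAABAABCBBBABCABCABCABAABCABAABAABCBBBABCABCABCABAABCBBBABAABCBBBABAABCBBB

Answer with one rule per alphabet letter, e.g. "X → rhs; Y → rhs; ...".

  step 2 ⇒ step 3: ABAABCBBBABAABCBBBABCABCABC ⇒ ABA·ABC·ABA·ABA·ABC·BBB·ABC·ABC·ABC·ABA·ABC·ABA·ABA·ABC·BBB·ABC·ABC·ABC·ABA·ABC·BBB·ABA·ABC·BBB·ABA·ABC·BBB
    A ↦ ABA
    B ↦ ABC
    C ↦ BBB

A->ABA, B->ABC, C->BBB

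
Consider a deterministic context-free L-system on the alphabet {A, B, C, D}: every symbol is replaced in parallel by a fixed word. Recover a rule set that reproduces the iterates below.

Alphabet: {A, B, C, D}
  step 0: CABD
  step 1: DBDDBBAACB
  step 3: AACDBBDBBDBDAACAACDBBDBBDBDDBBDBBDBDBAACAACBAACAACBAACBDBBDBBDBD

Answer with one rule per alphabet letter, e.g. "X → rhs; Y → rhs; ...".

A->DBB, B->AAC, C->DBD, D->B

  step 0 ⇒ step 1: CABD ⇒ DBD·DBB·AAC·B
    A ↦ DBB
    B ↦ AAC
    C ↦ DBD
    D ↦ B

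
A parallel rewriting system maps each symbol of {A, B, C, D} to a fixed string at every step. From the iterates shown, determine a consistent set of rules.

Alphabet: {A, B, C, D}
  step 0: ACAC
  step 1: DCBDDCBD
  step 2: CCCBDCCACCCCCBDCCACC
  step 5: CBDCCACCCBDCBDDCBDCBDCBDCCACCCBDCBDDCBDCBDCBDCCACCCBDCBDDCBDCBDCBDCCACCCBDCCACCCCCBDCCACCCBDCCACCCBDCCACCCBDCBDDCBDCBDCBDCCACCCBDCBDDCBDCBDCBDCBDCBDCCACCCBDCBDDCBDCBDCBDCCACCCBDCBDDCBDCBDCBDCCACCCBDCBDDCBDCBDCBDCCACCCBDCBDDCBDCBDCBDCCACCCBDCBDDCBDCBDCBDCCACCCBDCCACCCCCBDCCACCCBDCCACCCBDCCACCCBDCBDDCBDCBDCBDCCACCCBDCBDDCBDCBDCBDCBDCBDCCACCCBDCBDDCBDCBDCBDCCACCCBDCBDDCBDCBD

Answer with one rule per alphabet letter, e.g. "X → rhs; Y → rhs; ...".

A->D, B->CCA, C->CBD, D->CC

  step 1 ⇒ step 2: DCBDDCBD ⇒ CC·CBD·CCA·CC·CC·CBD·CCA·CC
    B ↦ CCA
    C ↦ CBD
    D ↦ CC
  step 0 ⇒ step 1: ACAC ⇒ D·CBD·D·CBD
    A ↦ D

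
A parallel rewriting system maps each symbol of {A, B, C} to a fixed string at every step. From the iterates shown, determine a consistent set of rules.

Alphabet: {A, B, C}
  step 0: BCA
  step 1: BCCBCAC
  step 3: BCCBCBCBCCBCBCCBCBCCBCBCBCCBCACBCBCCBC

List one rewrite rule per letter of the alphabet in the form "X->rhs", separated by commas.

A->AC, B->BCC, C->BC

  step 0 ⇒ step 1: BCA ⇒ BCC·BC·AC
    A ↦ AC
    B ↦ BCC
    C ↦ BC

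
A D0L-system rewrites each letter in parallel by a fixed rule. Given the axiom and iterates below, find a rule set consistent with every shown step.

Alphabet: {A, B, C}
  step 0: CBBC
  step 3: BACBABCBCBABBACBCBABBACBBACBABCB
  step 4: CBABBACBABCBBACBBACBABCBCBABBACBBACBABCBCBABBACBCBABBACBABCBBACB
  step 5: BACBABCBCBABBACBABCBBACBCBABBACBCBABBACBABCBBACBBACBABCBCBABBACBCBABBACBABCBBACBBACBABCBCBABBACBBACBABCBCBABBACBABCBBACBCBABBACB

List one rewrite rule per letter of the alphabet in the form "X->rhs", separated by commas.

  step 4 ⇒ step 5: CBABBACBABCBBACBBACBABCBCBABBACBBACBABCBCBABBACBCBABBACBABCBBACB ⇒ BA·CB·AB·CB·CB·AB·BA·CB·AB·CB·BA·CB·CB·AB·BA·CB·CB·AB·BA·CB·AB·CB·BA·CB·BA·CB·AB·CB·CB·AB·BA·CB·CB·AB·BA·CB·AB·CB·BA·CB·BA·CB·AB·CB·CB·AB·BA·CB·BA·CB·AB·CB·CB·AB·BA·CB·AB·CB·BA·CB·CB·AB·BA·CB
    A ↦ AB
    B ↦ CB
    C ↦ BA

A->AB, B->CB, C->BA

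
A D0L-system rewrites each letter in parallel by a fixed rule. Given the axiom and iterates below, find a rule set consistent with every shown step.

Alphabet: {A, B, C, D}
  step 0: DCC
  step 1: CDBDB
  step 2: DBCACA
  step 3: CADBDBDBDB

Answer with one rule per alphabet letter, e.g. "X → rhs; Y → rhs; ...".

  step 2 ⇒ step 3: DBCACA ⇒ C·A·DB·DB·DB·DB
    A ↦ DB
    B ↦ A
    C ↦ DB
    D ↦ C

A->DB, B->A, C->DB, D->C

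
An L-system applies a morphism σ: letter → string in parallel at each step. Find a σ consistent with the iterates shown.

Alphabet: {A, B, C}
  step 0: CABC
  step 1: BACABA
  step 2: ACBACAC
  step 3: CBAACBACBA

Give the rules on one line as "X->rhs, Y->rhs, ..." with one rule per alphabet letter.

A->C, B->A, C->BA

  step 2 ⇒ step 3: ACBACAC ⇒ C·BA·A·C·BA·C·BA
    A ↦ C
    B ↦ A
    C ↦ BA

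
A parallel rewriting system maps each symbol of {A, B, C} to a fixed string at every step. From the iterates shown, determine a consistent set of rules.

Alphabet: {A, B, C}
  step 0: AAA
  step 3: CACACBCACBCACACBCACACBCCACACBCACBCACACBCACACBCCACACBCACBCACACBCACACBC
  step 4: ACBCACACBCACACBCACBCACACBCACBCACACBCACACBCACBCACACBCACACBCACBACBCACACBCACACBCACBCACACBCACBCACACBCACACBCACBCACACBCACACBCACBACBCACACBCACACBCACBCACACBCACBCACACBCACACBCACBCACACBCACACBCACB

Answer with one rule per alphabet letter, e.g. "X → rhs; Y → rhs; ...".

  step 3 ⇒ step 4: CACACBCACBCACACBCACACBCCACACBCACBCACACBCACACBCCACACBCACBCACACBCACACBC ⇒ ACB·CAC·ACB·CAC·ACB·C·ACB·CAC·ACB·C·ACB·CAC·ACB·CAC·ACB·C·ACB·CAC·ACB·CAC·ACB·C·ACB·ACB·CAC·ACB·CAC·ACB·C·ACB·CAC·ACB·C·ACB·CAC·ACB·CAC·ACB·C·ACB·CAC·ACB·CAC·ACB·C·ACB·ACB·CAC·ACB·CAC·ACB·C·ACB·CAC·ACB·C·ACB·CAC·ACB·CAC·ACB·C·ACB·CAC·ACB·CAC·ACB·C·ACB
    A ↦ CAC
    B ↦ C
    C ↦ ACB

A->CAC, B->C, C->ACB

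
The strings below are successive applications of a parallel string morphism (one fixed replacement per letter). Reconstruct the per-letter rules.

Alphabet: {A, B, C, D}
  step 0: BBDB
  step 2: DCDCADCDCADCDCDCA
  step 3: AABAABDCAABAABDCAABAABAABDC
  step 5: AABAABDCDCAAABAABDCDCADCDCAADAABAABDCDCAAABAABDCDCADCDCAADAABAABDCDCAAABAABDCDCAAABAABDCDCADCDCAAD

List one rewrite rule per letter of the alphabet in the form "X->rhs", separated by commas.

  step 2 ⇒ step 3: DCDCADCDCADCDCDCA ⇒ A·AB·A·AB·DC·A·AB·A·AB·DC·A·AB·A·AB·A·AB·DC
    A ↦ DC
    C ↦ AB
    D ↦ A
    B ↦ AAD  (constrained at step 0)

A->DC, B->AAD, C->AB, D->A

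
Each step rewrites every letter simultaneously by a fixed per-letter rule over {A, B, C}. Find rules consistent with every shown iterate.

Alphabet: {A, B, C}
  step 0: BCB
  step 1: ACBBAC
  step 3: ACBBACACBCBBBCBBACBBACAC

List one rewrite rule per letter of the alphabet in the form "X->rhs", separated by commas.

A->BC, B->AC, C->BB

  step 0 ⇒ step 1: BCB ⇒ AC·BB·AC
    B ↦ AC
    C ↦ BB
    A ↦ BC  (constrained at step 1)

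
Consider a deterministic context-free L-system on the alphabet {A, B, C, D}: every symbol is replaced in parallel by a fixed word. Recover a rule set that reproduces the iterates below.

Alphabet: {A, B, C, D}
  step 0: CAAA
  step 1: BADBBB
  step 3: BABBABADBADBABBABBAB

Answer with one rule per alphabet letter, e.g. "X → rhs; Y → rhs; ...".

A->B, B->BA, C->BAD, D->CC

  step 0 ⇒ step 1: CAAA ⇒ BAD·B·B·B
    A ↦ B
    C ↦ BAD
    B ↦ BA  (constrained at step 1)
    D ↦ CC  (constrained at step 1)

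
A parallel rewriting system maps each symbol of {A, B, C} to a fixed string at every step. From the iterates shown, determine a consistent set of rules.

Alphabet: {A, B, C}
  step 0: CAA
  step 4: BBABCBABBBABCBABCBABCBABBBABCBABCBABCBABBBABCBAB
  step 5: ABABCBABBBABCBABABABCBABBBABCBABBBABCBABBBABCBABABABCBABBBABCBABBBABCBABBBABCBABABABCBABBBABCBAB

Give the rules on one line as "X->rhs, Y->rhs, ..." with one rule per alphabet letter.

  step 4 ⇒ step 5: BBABCBABBBABCBABCBABCBABBBABCBABCBABCBABBBABCBAB ⇒ AB·AB·CB·AB·BB·AB·CB·AB·AB·AB·CB·AB·BB·AB·CB·AB·BB·AB·CB·AB·BB·AB·CB·AB·AB·AB·CB·AB·BB·AB·CB·AB·BB·AB·CB·AB·BB·AB·CB·AB·AB·AB·CB·AB·BB·AB·CB·AB
    A ↦ CB
    B ↦ AB
    C ↦ BB

A->CB, B->AB, C->BB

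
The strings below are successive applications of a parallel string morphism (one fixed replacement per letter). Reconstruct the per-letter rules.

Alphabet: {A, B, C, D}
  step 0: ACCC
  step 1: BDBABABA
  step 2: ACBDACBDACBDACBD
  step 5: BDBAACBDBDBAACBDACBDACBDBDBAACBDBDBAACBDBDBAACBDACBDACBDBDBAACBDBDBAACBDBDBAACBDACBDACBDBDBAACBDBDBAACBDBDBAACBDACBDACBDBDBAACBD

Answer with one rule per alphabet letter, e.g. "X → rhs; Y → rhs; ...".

A->BD, B->AC, C->BA, D->BD

  step 1 ⇒ step 2: BDBABABA ⇒ AC·BD·AC·BD·AC·BD·AC·BD
    A ↦ BD
    B ↦ AC
    D ↦ BD
  step 0 ⇒ step 1: ACCC ⇒ BD·BA·BA·BA
    C ↦ BA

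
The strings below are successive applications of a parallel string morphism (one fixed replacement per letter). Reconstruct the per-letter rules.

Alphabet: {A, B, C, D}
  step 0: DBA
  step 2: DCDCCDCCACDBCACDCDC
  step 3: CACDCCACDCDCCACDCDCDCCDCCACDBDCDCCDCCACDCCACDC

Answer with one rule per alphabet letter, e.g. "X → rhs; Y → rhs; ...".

  step 2 ⇒ step 3: DCDCCDCCACDBCACDCDC ⇒ CAC·DC·CAC·DC·DC·CAC·DC·DC·DCC·DC·CAC·DB·DC·DCC·DC·CAC·DC·CAC·DC
    A ↦ DCC
    B ↦ DB
    C ↦ DC
    D ↦ CAC

A->DCC, B->DB, C->DC, D->CAC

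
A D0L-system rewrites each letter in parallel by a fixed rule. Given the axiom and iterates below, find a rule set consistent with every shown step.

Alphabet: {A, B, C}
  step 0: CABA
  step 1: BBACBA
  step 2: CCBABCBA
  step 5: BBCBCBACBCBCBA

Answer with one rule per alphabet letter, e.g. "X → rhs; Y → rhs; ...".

  step 1 ⇒ step 2: BBACBA ⇒ C·C·BA·B·C·BA
    A ↦ BA
    B ↦ C
    C ↦ B

A->BA, B->C, C->B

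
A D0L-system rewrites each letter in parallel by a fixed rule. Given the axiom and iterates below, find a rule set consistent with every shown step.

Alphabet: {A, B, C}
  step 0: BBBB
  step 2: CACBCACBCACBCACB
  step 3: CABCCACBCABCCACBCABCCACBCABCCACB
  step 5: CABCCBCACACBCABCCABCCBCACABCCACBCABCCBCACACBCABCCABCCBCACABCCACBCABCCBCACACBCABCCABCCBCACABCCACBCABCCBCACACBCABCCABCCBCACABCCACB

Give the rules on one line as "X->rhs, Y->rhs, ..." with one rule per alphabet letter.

A->BC, B->CB, C->CA

  step 2 ⇒ step 3: CACBCACBCACBCACB ⇒ CA·BC·CA·CB·CA·BC·CA·CB·CA·BC·CA·CB·CA·BC·CA·CB
    A ↦ BC
    B ↦ CB
    C ↦ CA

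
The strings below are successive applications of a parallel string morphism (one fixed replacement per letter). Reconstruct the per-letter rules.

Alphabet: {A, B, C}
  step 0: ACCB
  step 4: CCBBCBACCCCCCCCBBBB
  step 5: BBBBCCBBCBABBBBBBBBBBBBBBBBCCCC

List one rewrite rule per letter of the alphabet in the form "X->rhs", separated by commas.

  step 4 ⇒ step 5: CCBBCBACCCCCCCCBBBB ⇒ BB·BB·C·C·BB·C·BA·BB·BB·BB·BB·BB·BB·BB·BB·C·C·C·C
    A ↦ BA
    B ↦ C
    C ↦ BB

A->BA, B->C, C->BB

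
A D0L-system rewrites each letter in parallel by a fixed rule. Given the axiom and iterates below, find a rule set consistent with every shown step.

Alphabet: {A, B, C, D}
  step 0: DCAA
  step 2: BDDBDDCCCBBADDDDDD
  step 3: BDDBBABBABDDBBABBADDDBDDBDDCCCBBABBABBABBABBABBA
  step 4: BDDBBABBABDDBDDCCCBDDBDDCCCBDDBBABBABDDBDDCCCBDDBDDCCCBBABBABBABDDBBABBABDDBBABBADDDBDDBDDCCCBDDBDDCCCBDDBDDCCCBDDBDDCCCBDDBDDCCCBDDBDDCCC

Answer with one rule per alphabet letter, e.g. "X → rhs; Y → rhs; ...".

  step 3 ⇒ step 4: BDDBBABBABDDBBABBADDDBDDBDDCCCBBABBABBABBABBABBA ⇒ BDD·BBA·BBA·BDD·BDD·CCC·BDD·BDD·CCC·BDD·BBA·BBA·BDD·BDD·CCC·BDD·BDD·CCC·BBA·BBA·BBA·BDD·BBA·BBA·BDD·BBA·BBA·D·D·D·BDD·BDD·CCC·BDD·BDD·CCC·BDD·BDD·CCC·BDD·BDD·CCC·BDD·BDD·CCC·BDD·BDD·CCC
    A ↦ CCC
    B ↦ BDD
    C ↦ D
    D ↦ BBA

A->CCC, B->BDD, C->D, D->BBA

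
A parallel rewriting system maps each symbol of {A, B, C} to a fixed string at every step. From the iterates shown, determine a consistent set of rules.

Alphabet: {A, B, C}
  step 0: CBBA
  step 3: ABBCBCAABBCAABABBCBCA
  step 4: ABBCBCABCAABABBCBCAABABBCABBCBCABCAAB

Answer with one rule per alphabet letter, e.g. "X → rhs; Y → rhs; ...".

A->AB, B->BC, C->A

  step 3 ⇒ step 4: ABBCBCAABBCAABABBCBCA ⇒ AB·BC·BC·A·BC·A·AB·AB·BC·BC·A·AB·AB·BC·AB·BC·BC·A·BC·A·AB
    A ↦ AB
    B ↦ BC
    C ↦ A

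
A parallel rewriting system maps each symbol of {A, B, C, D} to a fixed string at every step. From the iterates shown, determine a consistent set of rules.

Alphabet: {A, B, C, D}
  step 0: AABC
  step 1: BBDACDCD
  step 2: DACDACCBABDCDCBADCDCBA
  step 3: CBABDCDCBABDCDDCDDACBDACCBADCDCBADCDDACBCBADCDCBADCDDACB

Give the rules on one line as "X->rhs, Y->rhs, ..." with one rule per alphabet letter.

A->B, B->DAC, C->DCD, D->CBA

  step 2 ⇒ step 3: DACDACCBABDCDCBADCDCBA ⇒ CBA·B·DCD·CBA·B·DCD·DCD·DAC·B·DAC·CBA·DCD·CBA·DCD·DAC·B·CBA·DCD·CBA·DCD·DAC·B
    A ↦ B
    B ↦ DAC
    C ↦ DCD
    D ↦ CBA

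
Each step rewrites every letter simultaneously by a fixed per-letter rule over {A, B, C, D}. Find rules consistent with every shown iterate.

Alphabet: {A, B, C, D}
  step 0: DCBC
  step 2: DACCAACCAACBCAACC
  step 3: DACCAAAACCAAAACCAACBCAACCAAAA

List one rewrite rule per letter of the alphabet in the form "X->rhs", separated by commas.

  step 2 ⇒ step 3: DACCAACCAACBCAACC ⇒ DAC·C·AA·AA·C·C·AA·AA·C·C·AA·CBC·AA·C·C·AA·AA
    A ↦ C
    B ↦ CBC
    C ↦ AA
    D ↦ DAC

A->C, B->CBC, C->AA, D->DAC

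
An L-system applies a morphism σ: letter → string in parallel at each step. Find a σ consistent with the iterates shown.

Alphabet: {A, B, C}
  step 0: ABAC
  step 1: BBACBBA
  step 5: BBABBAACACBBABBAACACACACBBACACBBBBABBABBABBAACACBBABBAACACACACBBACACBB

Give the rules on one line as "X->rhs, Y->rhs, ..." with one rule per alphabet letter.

A->BB, B->AC, C->A

  step 0 ⇒ step 1: ABAC ⇒ BB·AC·BB·A
    A ↦ BB
    B ↦ AC
    C ↦ A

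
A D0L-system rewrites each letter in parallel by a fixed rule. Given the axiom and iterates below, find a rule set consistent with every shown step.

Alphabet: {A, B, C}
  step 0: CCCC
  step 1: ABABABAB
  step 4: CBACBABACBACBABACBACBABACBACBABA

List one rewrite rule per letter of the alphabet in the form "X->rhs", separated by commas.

  step 0 ⇒ step 1: CCCC ⇒ AB·AB·AB·AB
    C ↦ AB
    A ↦ CB  (constrained at step 1)
    B ↦ A  (constrained at step 1)

A->CB, B->A, C->AB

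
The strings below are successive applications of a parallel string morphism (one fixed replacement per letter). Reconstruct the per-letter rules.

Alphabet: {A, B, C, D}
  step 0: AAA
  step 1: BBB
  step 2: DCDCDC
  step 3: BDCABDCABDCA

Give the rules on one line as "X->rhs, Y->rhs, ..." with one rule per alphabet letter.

  step 2 ⇒ step 3: DCDCDC ⇒ BD·CA·BD·CA·BD·CA
    C ↦ CA
    D ↦ BD
  step 0 ⇒ step 1: AAA ⇒ B·B·B
    A ↦ B
  step 1 ⇒ step 2: BBB ⇒ DC·DC·DC
    B ↦ DC

A->B, B->DC, C->CA, D->BD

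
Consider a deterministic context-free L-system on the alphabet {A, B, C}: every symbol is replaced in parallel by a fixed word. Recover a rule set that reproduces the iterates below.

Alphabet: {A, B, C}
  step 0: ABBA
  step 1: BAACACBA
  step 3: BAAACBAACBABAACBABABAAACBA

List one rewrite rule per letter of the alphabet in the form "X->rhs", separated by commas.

  step 0 ⇒ step 1: ABBA ⇒ BA·AC·AC·BA
    A ↦ BA
    B ↦ AC
    C ↦ A  (constrained at step 1)

A->BA, B->AC, C->A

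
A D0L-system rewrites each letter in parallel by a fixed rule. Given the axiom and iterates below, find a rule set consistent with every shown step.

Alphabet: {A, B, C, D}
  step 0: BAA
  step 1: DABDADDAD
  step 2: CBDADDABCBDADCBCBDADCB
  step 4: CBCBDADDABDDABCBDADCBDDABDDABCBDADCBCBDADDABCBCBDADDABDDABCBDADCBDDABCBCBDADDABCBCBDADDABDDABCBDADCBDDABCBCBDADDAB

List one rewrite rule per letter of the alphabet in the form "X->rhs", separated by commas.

A->DAD, B->DAB, C->D, D->CB

  step 1 ⇒ step 2: DABDADDAD ⇒ CB·DAD·DAB·CB·DAD·CB·CB·DAD·CB
    A ↦ DAD
    B ↦ DAB
    D ↦ CB
    C ↦ D  (constrained at step 2)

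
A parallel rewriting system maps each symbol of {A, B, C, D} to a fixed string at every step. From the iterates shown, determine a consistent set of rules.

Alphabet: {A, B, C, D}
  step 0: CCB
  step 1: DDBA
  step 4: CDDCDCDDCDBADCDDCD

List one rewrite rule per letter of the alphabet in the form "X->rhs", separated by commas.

  step 0 ⇒ step 1: CCB ⇒ D·D·BA
    B ↦ BA
    C ↦ D
    A ↦ D  (constrained at step 1)
    D ↦ CD  (constrained at step 1)

A->D, B->BA, C->D, D->CD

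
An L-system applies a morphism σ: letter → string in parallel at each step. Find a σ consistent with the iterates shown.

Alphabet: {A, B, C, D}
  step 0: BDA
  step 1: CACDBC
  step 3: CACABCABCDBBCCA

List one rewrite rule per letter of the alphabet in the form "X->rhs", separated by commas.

A->BC, B->CA, C->B, D->CD

  step 0 ⇒ step 1: BDA ⇒ CA·CD·BC
    A ↦ BC
    B ↦ CA
    D ↦ CD
    C ↦ B  (constrained at step 1)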